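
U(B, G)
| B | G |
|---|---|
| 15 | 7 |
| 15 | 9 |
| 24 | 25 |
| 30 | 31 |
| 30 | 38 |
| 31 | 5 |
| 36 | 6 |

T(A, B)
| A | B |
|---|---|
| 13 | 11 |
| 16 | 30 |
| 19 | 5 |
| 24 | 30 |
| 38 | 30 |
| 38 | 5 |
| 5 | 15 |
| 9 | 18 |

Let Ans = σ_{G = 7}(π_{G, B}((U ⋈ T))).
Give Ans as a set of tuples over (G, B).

{(7, 15)}

Joining U and T on B yields {(15, 7, 5), (15, 9, 5), (30, 31, 16), (30, 31, 24), (30, 31, 38), (30, 38, 16), (30, 38, 24), (30, 38, 38)}.
π_{G, B} gives {(31, 30), (38, 30), (7, 15), (9, 15)} (4 duplicate(s) eliminated).
Selection G = 7: {(7, 15)}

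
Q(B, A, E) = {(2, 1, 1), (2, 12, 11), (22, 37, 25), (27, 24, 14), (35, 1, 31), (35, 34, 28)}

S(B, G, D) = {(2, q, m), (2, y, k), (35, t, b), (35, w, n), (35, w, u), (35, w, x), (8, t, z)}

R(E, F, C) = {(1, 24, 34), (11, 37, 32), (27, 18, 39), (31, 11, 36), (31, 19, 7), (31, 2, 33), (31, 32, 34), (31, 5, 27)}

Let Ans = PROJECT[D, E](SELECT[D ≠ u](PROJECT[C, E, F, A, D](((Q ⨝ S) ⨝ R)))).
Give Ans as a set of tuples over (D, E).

Joining Q and S on B yields {(2, 1, 1, q, m), (2, 1, 1, y, k), (2, 12, 11, q, m), (2, 12, 11, y, k), (35, 1, 31, t, b), (35, 1, 31, w, n), (35, 1, 31, w, u), (35, 1, 31, w, x), (35, 34, 28, t, b), (35, 34, 28, w, n), (35, 34, 28, w, u), (35, 34, 28, w, x)}.
Joining (Q ⨝ S) and R on E yields {(2, 1, 1, q, m, 24, 34), (2, 1, 1, y, k, 24, 34), (2, 12, 11, q, m, 37, 32), (2, 12, 11, y, k, 37, 32), (35, 1, 31, t, b, 11, 36), (35, 1, 31, t, b, 19, 7), (35, 1, 31, t, b, 2, 33), (35, 1, 31, t, b, 32, 34), (35, 1, 31, t, b, 5, 27), (35, 1, 31, w, n, 11, 36), (35, 1, 31, w, n, 19, 7), (35, 1, 31, w, n, 2, 33), (35, 1, 31, w, n, 32, 34), (35, 1, 31, w, n, 5, 27), (35, 1, 31, w, u, 11, 36), (35, 1, 31, w, u, 19, 7), (35, 1, 31, w, u, 2, 33), (35, 1, 31, w, u, 32, 34), (35, 1, 31, w, u, 5, 27), (35, 1, 31, w, x, 11, 36), (35, 1, 31, w, x, 19, 7), (35, 1, 31, w, x, 2, 33), (35, 1, 31, w, x, 32, 34), (35, 1, 31, w, x, 5, 27)}.
π[C, E, F, A, D]: project onto (C, E, F, A, D) → {(27, 31, 5, 1, b), (27, 31, 5, 1, n), (27, 31, 5, 1, u), (27, 31, 5, 1, x), (32, 11, 37, 12, k), (32, 11, 37, 12, m), (33, 31, 2, 1, b), (33, 31, 2, 1, n), (33, 31, 2, 1, u), (33, 31, 2, 1, x), (34, 1, 24, 1, k), (34, 1, 24, 1, m), (34, 31, 32, 1, b), (34, 31, 32, 1, n), (34, 31, 32, 1, u), (34, 31, 32, 1, x), (36, 31, 11, 1, b), (36, 31, 11, 1, n), (36, 31, 11, 1, u), (36, 31, 11, 1, x), (7, 31, 19, 1, b), (7, 31, 19, 1, n), (7, 31, 19, 1, u), (7, 31, 19, 1, x)}
Apply σ_{D ≠ u}; surviving tuples: {(27, 31, 5, 1, b), (27, 31, 5, 1, n), (27, 31, 5, 1, x), (32, 11, 37, 12, k), (32, 11, 37, 12, m), (33, 31, 2, 1, b), (33, 31, 2, 1, n), (33, 31, 2, 1, x), (34, 1, 24, 1, k), (34, 1, 24, 1, m), (34, 31, 32, 1, b), (34, 31, 32, 1, n), (34, 31, 32, 1, x), (36, 31, 11, 1, b), (36, 31, 11, 1, n), (36, 31, 11, 1, x), (7, 31, 19, 1, b), (7, 31, 19, 1, n), (7, 31, 19, 1, x)}
π[D, E]: project onto (D, E) (12 duplicate(s) eliminated) → {(b, 31), (k, 1), (k, 11), (m, 1), (m, 11), (n, 31), (x, 31)}

{(b, 31), (k, 1), (k, 11), (m, 1), (m, 11), (n, 31), (x, 31)}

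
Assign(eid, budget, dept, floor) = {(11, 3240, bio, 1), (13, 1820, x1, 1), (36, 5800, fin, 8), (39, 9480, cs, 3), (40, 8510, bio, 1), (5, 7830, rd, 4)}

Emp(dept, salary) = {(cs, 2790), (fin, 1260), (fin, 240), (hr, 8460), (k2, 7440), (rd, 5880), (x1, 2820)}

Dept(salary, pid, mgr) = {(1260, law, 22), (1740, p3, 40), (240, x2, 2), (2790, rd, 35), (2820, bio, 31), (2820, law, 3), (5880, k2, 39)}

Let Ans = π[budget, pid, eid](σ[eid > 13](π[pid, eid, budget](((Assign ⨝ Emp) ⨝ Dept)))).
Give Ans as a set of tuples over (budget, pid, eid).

{(5800, law, 36), (5800, x2, 36), (9480, rd, 39)}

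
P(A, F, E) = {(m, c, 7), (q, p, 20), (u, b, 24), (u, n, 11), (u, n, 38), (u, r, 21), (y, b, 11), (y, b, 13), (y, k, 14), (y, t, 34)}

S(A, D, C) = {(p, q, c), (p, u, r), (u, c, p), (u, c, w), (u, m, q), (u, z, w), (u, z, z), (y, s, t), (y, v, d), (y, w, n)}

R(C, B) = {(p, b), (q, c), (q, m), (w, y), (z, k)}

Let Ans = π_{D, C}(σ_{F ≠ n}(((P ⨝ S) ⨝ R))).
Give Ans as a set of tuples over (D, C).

{(c, p), (c, w), (m, q), (z, w), (z, z)}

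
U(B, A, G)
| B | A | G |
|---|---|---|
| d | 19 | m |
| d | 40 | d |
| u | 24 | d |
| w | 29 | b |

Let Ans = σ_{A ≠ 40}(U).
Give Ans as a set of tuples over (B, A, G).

{(d, 19, m), (u, 24, d), (w, 29, b)}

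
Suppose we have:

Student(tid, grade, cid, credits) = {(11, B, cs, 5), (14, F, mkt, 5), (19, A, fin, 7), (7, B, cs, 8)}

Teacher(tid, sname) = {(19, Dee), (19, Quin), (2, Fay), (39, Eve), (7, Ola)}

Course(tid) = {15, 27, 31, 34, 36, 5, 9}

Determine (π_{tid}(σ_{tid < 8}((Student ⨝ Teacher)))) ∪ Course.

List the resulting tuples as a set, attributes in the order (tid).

{15, 27, 31, 34, 36, 5, 7, 9}

Natural join on tid: {(19, A, fin, 7, Dee), (19, A, fin, 7, Quin), (7, B, cs, 8, Ola)}
σ[tid < 8]: keep tuples satisfying tid < 8 → {(7, B, cs, 8, Ola)}
π[tid]: project onto (tid) → {7}
Taking the union: {15, 27, 31, 34, 36, 5, 7, 9}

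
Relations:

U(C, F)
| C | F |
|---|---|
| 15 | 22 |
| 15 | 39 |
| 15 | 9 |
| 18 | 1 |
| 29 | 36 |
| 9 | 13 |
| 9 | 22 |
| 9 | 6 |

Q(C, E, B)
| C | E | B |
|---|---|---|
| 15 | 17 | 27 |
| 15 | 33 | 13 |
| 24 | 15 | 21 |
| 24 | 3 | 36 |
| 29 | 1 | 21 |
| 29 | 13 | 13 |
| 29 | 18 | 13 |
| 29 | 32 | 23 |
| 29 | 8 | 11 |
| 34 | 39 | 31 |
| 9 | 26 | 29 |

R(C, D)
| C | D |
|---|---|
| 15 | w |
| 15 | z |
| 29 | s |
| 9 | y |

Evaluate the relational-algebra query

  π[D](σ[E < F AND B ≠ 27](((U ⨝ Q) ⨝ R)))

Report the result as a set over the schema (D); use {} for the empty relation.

U ⋈ Q (natural join on C): {(15, 22, 17, 27), (15, 22, 33, 13), (15, 39, 17, 27), (15, 39, 33, 13), (15, 9, 17, 27), (15, 9, 33, 13), (29, 36, 1, 21), (29, 36, 13, 13), (29, 36, 18, 13), (29, 36, 32, 23), (29, 36, 8, 11), (9, 13, 26, 29), (9, 22, 26, 29), (9, 6, 26, 29)}
(U ⨝ Q) ⋈ R (natural join on C): {(15, 22, 17, 27, w), (15, 22, 17, 27, z), (15, 22, 33, 13, w), (15, 22, 33, 13, z), (15, 39, 17, 27, w), (15, 39, 17, 27, z), (15, 39, 33, 13, w), (15, 39, 33, 13, z), (15, 9, 17, 27, w), (15, 9, 17, 27, z), (15, 9, 33, 13, w), (15, 9, 33, 13, z), (29, 36, 1, 21, s), (29, 36, 13, 13, s), (29, 36, 18, 13, s), (29, 36, 32, 23, s), (29, 36, 8, 11, s), (9, 13, 26, 29, y), (9, 22, 26, 29, y), (9, 6, 26, 29, y)}
Filtering on E < F AND B ≠ 27 leaves {(15, 39, 33, 13, w), (15, 39, 33, 13, z), (29, 36, 1, 21, s), (29, 36, 13, 13, s), (29, 36, 18, 13, s), (29, 36, 32, 23, s), (29, 36, 8, 11, s)}.
Projecting to D (4 duplicate(s) eliminated): {s, w, z}

{s, w, z}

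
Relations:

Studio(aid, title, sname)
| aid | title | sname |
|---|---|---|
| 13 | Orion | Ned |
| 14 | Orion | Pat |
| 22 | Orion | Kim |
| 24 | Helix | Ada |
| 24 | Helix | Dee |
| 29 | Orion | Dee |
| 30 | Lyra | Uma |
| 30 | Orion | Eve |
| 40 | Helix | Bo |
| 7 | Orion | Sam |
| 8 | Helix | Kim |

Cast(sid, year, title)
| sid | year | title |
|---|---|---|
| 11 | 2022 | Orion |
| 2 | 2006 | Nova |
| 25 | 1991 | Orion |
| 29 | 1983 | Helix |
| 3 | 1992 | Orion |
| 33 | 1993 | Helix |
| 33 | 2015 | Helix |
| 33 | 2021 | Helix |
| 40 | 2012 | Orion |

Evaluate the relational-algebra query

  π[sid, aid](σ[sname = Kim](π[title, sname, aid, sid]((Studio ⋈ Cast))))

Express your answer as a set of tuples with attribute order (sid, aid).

{(11, 22), (25, 22), (29, 8), (3, 22), (33, 8), (40, 22)}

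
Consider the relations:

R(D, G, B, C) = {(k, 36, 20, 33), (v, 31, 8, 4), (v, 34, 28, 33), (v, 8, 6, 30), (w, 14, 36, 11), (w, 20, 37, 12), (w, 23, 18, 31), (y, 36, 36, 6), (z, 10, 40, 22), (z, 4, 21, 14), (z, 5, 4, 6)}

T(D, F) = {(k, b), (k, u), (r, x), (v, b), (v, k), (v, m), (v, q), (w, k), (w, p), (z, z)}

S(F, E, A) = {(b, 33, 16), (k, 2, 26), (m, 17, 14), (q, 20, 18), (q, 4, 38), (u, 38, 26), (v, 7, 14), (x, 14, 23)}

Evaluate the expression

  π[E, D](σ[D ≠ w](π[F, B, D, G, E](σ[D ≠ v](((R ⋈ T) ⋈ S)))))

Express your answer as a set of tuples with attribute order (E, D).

{(33, k), (38, k)}

R ⋈ T (natural join on D): {(k, 36, 20, 33, b), (k, 36, 20, 33, u), (v, 31, 8, 4, b), (v, 31, 8, 4, k), (v, 31, 8, 4, m), (v, 31, 8, 4, q), (v, 34, 28, 33, b), (v, 34, 28, 33, k), (v, 34, 28, 33, m), (v, 34, 28, 33, q), (v, 8, 6, 30, b), (v, 8, 6, 30, k), (v, 8, 6, 30, m), (v, 8, 6, 30, q), (w, 14, 36, 11, k), (w, 14, 36, 11, p), (w, 20, 37, 12, k), (w, 20, 37, 12, p), (w, 23, 18, 31, k), (w, 23, 18, 31, p), (z, 10, 40, 22, z), (z, 4, 21, 14, z), (z, 5, 4, 6, z)}
(R ⋈ T) ⋈ S (natural join on F): {(k, 36, 20, 33, b, 33, 16), (k, 36, 20, 33, u, 38, 26), (v, 31, 8, 4, b, 33, 16), (v, 31, 8, 4, k, 2, 26), (v, 31, 8, 4, m, 17, 14), (v, 31, 8, 4, q, 20, 18), (v, 31, 8, 4, q, 4, 38), (v, 34, 28, 33, b, 33, 16), (v, 34, 28, 33, k, 2, 26), (v, 34, 28, 33, m, 17, 14), (v, 34, 28, 33, q, 20, 18), (v, 34, 28, 33, q, 4, 38), (v, 8, 6, 30, b, 33, 16), (v, 8, 6, 30, k, 2, 26), (v, 8, 6, 30, m, 17, 14), (v, 8, 6, 30, q, 20, 18), (v, 8, 6, 30, q, 4, 38), (w, 14, 36, 11, k, 2, 26), (w, 20, 37, 12, k, 2, 26), (w, 23, 18, 31, k, 2, 26)}
σ[D ≠ v]: keep tuples satisfying D ≠ v → {(k, 36, 20, 33, b, 33, 16), (k, 36, 20, 33, u, 38, 26), (w, 14, 36, 11, k, 2, 26), (w, 20, 37, 12, k, 2, 26), (w, 23, 18, 31, k, 2, 26)}
Keep only column(s) F, B, D, G, E: {(b, 20, k, 36, 33), (k, 18, w, 23, 2), (k, 36, w, 14, 2), (k, 37, w, 20, 2), (u, 20, k, 36, 38)}
σ[D ≠ w]: keep tuples satisfying D ≠ w → {(b, 20, k, 36, 33), (u, 20, k, 36, 38)}
Keep only column(s) E, D: {(33, k), (38, k)}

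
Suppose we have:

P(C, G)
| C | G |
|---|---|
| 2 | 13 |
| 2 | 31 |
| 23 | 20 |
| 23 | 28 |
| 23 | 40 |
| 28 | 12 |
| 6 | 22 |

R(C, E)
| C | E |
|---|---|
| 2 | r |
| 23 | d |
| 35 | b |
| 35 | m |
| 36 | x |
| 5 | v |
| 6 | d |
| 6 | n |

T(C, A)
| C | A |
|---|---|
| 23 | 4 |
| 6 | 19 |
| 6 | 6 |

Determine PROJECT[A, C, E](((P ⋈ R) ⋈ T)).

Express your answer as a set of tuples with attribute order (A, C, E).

{(19, 6, d), (19, 6, n), (4, 23, d), (6, 6, d), (6, 6, n)}

P ⋈ R (natural join on C): {(2, 13, r), (2, 31, r), (23, 20, d), (23, 28, d), (23, 40, d), (6, 22, d), (6, 22, n)}
(P ⋈ R) ⋈ T (natural join on C): {(23, 20, d, 4), (23, 28, d, 4), (23, 40, d, 4), (6, 22, d, 19), (6, 22, d, 6), (6, 22, n, 19), (6, 22, n, 6)}
Projecting to A, C, E (2 duplicate(s) eliminated): {(19, 6, d), (19, 6, n), (4, 23, d), (6, 6, d), (6, 6, n)}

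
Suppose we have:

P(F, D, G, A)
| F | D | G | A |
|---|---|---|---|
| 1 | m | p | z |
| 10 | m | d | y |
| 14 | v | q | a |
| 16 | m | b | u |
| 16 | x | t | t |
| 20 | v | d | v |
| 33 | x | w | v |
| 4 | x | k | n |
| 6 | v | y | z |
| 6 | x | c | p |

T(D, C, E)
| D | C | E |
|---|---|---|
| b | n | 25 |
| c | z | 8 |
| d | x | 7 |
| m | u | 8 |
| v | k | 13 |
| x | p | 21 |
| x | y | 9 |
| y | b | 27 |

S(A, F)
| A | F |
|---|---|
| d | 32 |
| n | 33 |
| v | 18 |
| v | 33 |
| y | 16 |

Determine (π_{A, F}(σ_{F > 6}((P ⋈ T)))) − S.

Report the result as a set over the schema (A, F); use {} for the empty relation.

{(a, 14), (t, 16), (u, 16), (v, 20), (y, 10)}

Natural join on D: {(1, m, p, z, u, 8), (10, m, d, y, u, 8), (14, v, q, a, k, 13), (16, m, b, u, u, 8), (16, x, t, t, p, 21), (16, x, t, t, y, 9), (20, v, d, v, k, 13), (33, x, w, v, p, 21), (33, x, w, v, y, 9), (4, x, k, n, p, 21), (4, x, k, n, y, 9), (6, v, y, z, k, 13), (6, x, c, p, p, 21), (6, x, c, p, y, 9)}
Apply σ_{F > 6}; surviving tuples: {(10, m, d, y, u, 8), (14, v, q, a, k, 13), (16, m, b, u, u, 8), (16, x, t, t, p, 21), (16, x, t, t, y, 9), (20, v, d, v, k, 13), (33, x, w, v, p, 21), (33, x, w, v, y, 9)}
Keep only column(s) A, F (2 duplicate(s) eliminated): {(a, 14), (t, 16), (u, 16), (v, 20), (v, 33), (y, 10)}
Set difference of the two operands is {(a, 14), (t, 16), (u, 16), (v, 20), (y, 10)}.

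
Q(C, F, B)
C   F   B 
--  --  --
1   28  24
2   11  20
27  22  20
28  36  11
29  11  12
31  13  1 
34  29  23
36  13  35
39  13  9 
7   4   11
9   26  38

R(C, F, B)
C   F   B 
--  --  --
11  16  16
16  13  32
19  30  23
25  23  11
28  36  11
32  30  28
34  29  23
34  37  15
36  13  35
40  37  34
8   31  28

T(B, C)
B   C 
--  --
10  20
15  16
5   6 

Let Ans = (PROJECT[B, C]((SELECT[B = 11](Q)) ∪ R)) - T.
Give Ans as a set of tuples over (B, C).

{(11, 25), (11, 28), (11, 7), (15, 34), (16, 11), (23, 19), (23, 34), (28, 32), (28, 8), (32, 16), (34, 40), (35, 36)}

σ[B = 11]: keep tuples satisfying B = 11 → {(28, 36, 11), (7, 4, 11)}
Taking the union: {(11, 16, 16), (16, 13, 32), (19, 30, 23), (25, 23, 11), (28, 36, 11), (32, 30, 28), (34, 29, 23), (34, 37, 15), (36, 13, 35), (40, 37, 34), (7, 4, 11), (8, 31, 28)}
π_{B, C} gives {(11, 25), (11, 28), (11, 7), (15, 34), (16, 11), (23, 19), (23, 34), (28, 32), (28, 8), (32, 16), (34, 40), (35, 36)}.
Taking the difference: {(11, 25), (11, 28), (11, 7), (15, 34), (16, 11), (23, 19), (23, 34), (28, 32), (28, 8), (32, 16), (34, 40), (35, 36)}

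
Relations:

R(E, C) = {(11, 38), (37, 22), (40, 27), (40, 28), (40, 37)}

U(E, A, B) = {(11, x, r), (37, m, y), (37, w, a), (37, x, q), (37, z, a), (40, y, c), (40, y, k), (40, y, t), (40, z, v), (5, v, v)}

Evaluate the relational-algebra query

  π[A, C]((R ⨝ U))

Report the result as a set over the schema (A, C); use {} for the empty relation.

R ⋈ U (natural join on E): {(11, 38, x, r), (37, 22, m, y), (37, 22, w, a), (37, 22, x, q), (37, 22, z, a), (40, 27, y, c), (40, 27, y, k), (40, 27, y, t), (40, 27, z, v), (40, 28, y, c), (40, 28, y, k), (40, 28, y, t), (40, 28, z, v), (40, 37, y, c), (40, 37, y, k), (40, 37, y, t), (40, 37, z, v)}
π_{A, C} gives {(m, 22), (w, 22), (x, 22), (x, 38), (y, 27), (y, 28), (y, 37), (z, 22), (z, 27), (z, 28), (z, 37)} (6 duplicate(s) eliminated).

{(m, 22), (w, 22), (x, 22), (x, 38), (y, 27), (y, 28), (y, 37), (z, 22), (z, 27), (z, 28), (z, 37)}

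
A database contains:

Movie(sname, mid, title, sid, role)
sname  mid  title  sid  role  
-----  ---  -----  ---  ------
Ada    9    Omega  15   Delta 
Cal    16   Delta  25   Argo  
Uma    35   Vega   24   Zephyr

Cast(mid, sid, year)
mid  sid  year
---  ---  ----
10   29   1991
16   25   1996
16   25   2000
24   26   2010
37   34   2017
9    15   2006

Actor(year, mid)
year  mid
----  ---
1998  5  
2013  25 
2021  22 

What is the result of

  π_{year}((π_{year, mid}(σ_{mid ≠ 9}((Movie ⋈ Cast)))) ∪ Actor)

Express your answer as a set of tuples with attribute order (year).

{1996, 1998, 2000, 2013, 2021}

Movie ⋈ Cast (natural join on mid, sid): {(Ada, 9, Omega, 15, Delta, 2006), (Cal, 16, Delta, 25, Argo, 1996), (Cal, 16, Delta, 25, Argo, 2000)}
Filtering on mid ≠ 9 leaves {(Cal, 16, Delta, 25, Argo, 1996), (Cal, 16, Delta, 25, Argo, 2000)}.
π_{year, mid} gives {(1996, 16), (2000, 16)}.
Set union of the two operands is {(1996, 16), (1998, 5), (2000, 16), (2013, 25), (2021, 22)}.
π_{year} gives {1996, 1998, 2000, 2013, 2021}.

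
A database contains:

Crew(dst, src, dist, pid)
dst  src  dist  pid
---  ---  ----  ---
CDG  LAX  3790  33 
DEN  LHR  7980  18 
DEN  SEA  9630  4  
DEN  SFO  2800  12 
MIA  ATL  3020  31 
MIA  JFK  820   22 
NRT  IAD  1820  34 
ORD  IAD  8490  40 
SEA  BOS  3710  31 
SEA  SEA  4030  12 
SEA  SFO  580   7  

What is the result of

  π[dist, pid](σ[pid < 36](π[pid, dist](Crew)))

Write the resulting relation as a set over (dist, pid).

π[pid, dist]: project onto (pid, dist) → {(12, 2800), (12, 4030), (18, 7980), (22, 820), (31, 3020), (31, 3710), (33, 3790), (34, 1820), (4, 9630), (40, 8490), (7, 580)}
Filtering on pid < 36 leaves {(12, 2800), (12, 4030), (18, 7980), (22, 820), (31, 3020), (31, 3710), (33, 3790), (34, 1820), (4, 9630), (7, 580)}.
π[dist, pid]: project onto (dist, pid) → {(1820, 34), (2800, 12), (3020, 31), (3710, 31), (3790, 33), (4030, 12), (580, 7), (7980, 18), (820, 22), (9630, 4)}

{(1820, 34), (2800, 12), (3020, 31), (3710, 31), (3790, 33), (4030, 12), (580, 7), (7980, 18), (820, 22), (9630, 4)}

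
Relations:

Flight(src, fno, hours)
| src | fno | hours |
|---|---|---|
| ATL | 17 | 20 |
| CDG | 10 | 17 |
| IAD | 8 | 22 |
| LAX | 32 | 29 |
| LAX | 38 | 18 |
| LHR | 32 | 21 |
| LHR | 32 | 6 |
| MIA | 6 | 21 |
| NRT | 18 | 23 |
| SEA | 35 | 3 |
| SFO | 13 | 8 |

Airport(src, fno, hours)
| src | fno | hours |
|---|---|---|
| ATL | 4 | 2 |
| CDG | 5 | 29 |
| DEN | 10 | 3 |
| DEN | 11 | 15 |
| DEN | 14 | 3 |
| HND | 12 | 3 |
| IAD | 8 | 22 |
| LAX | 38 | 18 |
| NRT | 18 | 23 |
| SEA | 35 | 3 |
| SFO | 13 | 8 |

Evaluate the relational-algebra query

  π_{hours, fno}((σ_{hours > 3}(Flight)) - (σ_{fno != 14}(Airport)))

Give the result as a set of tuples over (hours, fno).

Apply σ_{hours > 3}; surviving tuples: {(ATL, 17, 20), (CDG, 10, 17), (IAD, 8, 22), (LAX, 32, 29), (LAX, 38, 18), (LHR, 32, 21), (LHR, 32, 6), (MIA, 6, 21), (NRT, 18, 23), (SFO, 13, 8)}
Apply σ_{fno != 14}; surviving tuples: {(ATL, 4, 2), (CDG, 5, 29), (DEN, 10, 3), (DEN, 11, 15), (HND, 12, 3), (IAD, 8, 22), (LAX, 38, 18), (NRT, 18, 23), (SEA, 35, 3), (SFO, 13, 8)}
Taking the difference: {(ATL, 17, 20), (CDG, 10, 17), (LAX, 32, 29), (LHR, 32, 21), (LHR, 32, 6), (MIA, 6, 21)}
Projecting to hours, fno: {(17, 10), (20, 17), (21, 32), (21, 6), (29, 32), (6, 32)}

{(17, 10), (20, 17), (21, 32), (21, 6), (29, 32), (6, 32)}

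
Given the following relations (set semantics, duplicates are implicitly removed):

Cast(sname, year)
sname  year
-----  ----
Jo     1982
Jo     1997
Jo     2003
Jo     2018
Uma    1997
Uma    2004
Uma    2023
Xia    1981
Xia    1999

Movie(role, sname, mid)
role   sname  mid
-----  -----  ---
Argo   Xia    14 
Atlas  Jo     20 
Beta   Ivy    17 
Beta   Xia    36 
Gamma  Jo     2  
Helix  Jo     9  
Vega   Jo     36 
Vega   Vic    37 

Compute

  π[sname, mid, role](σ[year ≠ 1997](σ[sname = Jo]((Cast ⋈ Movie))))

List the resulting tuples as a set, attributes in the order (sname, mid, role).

Cast ⋈ Movie (natural join on sname): {(Jo, 1982, Atlas, 20), (Jo, 1982, Gamma, 2), (Jo, 1982, Helix, 9), (Jo, 1982, Vega, 36), (Jo, 1997, Atlas, 20), (Jo, 1997, Gamma, 2), (Jo, 1997, Helix, 9), (Jo, 1997, Vega, 36), (Jo, 2003, Atlas, 20), (Jo, 2003, Gamma, 2), (Jo, 2003, Helix, 9), (Jo, 2003, Vega, 36), (Jo, 2018, Atlas, 20), (Jo, 2018, Gamma, 2), (Jo, 2018, Helix, 9), (Jo, 2018, Vega, 36), (Xia, 1981, Argo, 14), (Xia, 1981, Beta, 36), (Xia, 1999, Argo, 14), (Xia, 1999, Beta, 36)}
σ[sname = Jo]: keep tuples satisfying sname = Jo → {(Jo, 1982, Atlas, 20), (Jo, 1982, Gamma, 2), (Jo, 1982, Helix, 9), (Jo, 1982, Vega, 36), (Jo, 1997, Atlas, 20), (Jo, 1997, Gamma, 2), (Jo, 1997, Helix, 9), (Jo, 1997, Vega, 36), (Jo, 2003, Atlas, 20), (Jo, 2003, Gamma, 2), (Jo, 2003, Helix, 9), (Jo, 2003, Vega, 36), (Jo, 2018, Atlas, 20), (Jo, 2018, Gamma, 2), (Jo, 2018, Helix, 9), (Jo, 2018, Vega, 36)}
σ[year ≠ 1997]: keep tuples satisfying year ≠ 1997 → {(Jo, 1982, Atlas, 20), (Jo, 1982, Gamma, 2), (Jo, 1982, Helix, 9), (Jo, 1982, Vega, 36), (Jo, 2003, Atlas, 20), (Jo, 2003, Gamma, 2), (Jo, 2003, Helix, 9), (Jo, 2003, Vega, 36), (Jo, 2018, Atlas, 20), (Jo, 2018, Gamma, 2), (Jo, 2018, Helix, 9), (Jo, 2018, Vega, 36)}
π[sname, mid, role]: project onto (sname, mid, role) (8 duplicate(s) eliminated) → {(Jo, 2, Gamma), (Jo, 20, Atlas), (Jo, 36, Vega), (Jo, 9, Helix)}

{(Jo, 2, Gamma), (Jo, 20, Atlas), (Jo, 36, Vega), (Jo, 9, Helix)}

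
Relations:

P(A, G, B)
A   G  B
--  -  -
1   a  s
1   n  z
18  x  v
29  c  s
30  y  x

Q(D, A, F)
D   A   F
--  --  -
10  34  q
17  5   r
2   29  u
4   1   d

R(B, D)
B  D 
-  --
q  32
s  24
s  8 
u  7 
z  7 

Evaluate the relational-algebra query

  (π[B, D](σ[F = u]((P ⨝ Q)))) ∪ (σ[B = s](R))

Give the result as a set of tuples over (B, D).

Joining P and Q on A yields {(1, a, s, 4, d), (1, n, z, 4, d), (29, c, s, 2, u)}.
Filtering on F = u leaves {(29, c, s, 2, u)}.
Projecting to B, D: {(s, 2)}
Filtering on B = s leaves {(s, 24), (s, 8)}.
Set union of the two operands is {(s, 2), (s, 24), (s, 8)}.

{(s, 2), (s, 24), (s, 8)}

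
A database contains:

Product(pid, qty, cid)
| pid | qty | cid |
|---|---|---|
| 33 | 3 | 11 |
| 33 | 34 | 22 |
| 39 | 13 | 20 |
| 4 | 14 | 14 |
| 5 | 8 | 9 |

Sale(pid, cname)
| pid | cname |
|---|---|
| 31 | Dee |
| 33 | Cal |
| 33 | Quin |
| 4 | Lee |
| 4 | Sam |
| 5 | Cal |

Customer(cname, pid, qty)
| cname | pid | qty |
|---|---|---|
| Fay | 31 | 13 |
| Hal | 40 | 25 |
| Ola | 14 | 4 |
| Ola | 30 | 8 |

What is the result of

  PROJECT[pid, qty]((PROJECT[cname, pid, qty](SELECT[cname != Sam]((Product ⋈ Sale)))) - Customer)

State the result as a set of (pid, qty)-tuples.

{(33, 3), (33, 34), (4, 14), (5, 8)}

Natural join on pid: {(33, 3, 11, Cal), (33, 3, 11, Quin), (33, 34, 22, Cal), (33, 34, 22, Quin), (4, 14, 14, Lee), (4, 14, 14, Sam), (5, 8, 9, Cal)}
Filtering on cname != Sam leaves {(33, 3, 11, Cal), (33, 3, 11, Quin), (33, 34, 22, Cal), (33, 34, 22, Quin), (4, 14, 14, Lee), (5, 8, 9, Cal)}.
π[cname, pid, qty]: project onto (cname, pid, qty) → {(Cal, 33, 3), (Cal, 33, 34), (Cal, 5, 8), (Lee, 4, 14), (Quin, 33, 3), (Quin, 33, 34)}
Taking the difference: {(Cal, 33, 3), (Cal, 33, 34), (Cal, 5, 8), (Lee, 4, 14), (Quin, 33, 3), (Quin, 33, 34)}
π[pid, qty]: project onto (pid, qty) (2 duplicate(s) eliminated) → {(33, 3), (33, 34), (4, 14), (5, 8)}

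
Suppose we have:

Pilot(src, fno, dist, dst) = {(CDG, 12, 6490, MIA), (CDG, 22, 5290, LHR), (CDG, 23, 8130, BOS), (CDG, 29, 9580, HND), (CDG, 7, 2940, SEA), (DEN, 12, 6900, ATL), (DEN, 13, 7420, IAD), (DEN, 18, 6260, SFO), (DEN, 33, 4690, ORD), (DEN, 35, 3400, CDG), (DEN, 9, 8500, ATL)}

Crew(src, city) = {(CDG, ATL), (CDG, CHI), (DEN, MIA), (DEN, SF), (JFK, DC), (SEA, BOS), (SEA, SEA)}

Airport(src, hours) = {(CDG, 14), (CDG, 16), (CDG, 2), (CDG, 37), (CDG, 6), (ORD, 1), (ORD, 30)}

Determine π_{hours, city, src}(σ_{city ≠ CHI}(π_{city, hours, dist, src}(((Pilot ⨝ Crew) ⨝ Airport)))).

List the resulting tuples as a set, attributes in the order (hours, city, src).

{(14, ATL, CDG), (16, ATL, CDG), (2, ATL, CDG), (37, ATL, CDG), (6, ATL, CDG)}

Natural join on src: {(CDG, 12, 6490, MIA, ATL), (CDG, 12, 6490, MIA, CHI), (CDG, 22, 5290, LHR, ATL), (CDG, 22, 5290, LHR, CHI), (CDG, 23, 8130, BOS, ATL), (CDG, 23, 8130, BOS, CHI), (CDG, 29, 9580, HND, ATL), (CDG, 29, 9580, HND, CHI), (CDG, 7, 2940, SEA, ATL), (CDG, 7, 2940, SEA, CHI), (DEN, 12, 6900, ATL, MIA), (DEN, 12, 6900, ATL, SF), (DEN, 13, 7420, IAD, MIA), (DEN, 13, 7420, IAD, SF), (DEN, 18, 6260, SFO, MIA), (DEN, 18, 6260, SFO, SF), (DEN, 33, 4690, ORD, MIA), (DEN, 33, 4690, ORD, SF), (DEN, 35, 3400, CDG, MIA), (DEN, 35, 3400, CDG, SF), (DEN, 9, 8500, ATL, MIA), (DEN, 9, 8500, ATL, SF)}
Natural join on src: {(CDG, 12, 6490, MIA, ATL, 14), (CDG, 12, 6490, MIA, ATL, 16), (CDG, 12, 6490, MIA, ATL, 2), (CDG, 12, 6490, MIA, ATL, 37), (CDG, 12, 6490, MIA, ATL, 6), (CDG, 12, 6490, MIA, CHI, 14), (CDG, 12, 6490, MIA, CHI, 16), (CDG, 12, 6490, MIA, CHI, 2), (CDG, 12, 6490, MIA, CHI, 37), (CDG, 12, 6490, MIA, CHI, 6), (CDG, 22, 5290, LHR, ATL, 14), (CDG, 22, 5290, LHR, ATL, 16), (CDG, 22, 5290, LHR, ATL, 2), (CDG, 22, 5290, LHR, ATL, 37), (CDG, 22, 5290, LHR, ATL, 6), (CDG, 22, 5290, LHR, CHI, 14), (CDG, 22, 5290, LHR, CHI, 16), (CDG, 22, 5290, LHR, CHI, 2), (CDG, 22, 5290, LHR, CHI, 37), (CDG, 22, 5290, LHR, CHI, 6), (CDG, 23, 8130, BOS, ATL, 14), (CDG, 23, 8130, BOS, ATL, 16), (CDG, 23, 8130, BOS, ATL, 2), (CDG, 23, 8130, BOS, ATL, 37), (CDG, 23, 8130, BOS, ATL, 6), (CDG, 23, 8130, BOS, CHI, 14), (CDG, 23, 8130, BOS, CHI, 16), (CDG, 23, 8130, BOS, CHI, 2), (CDG, 23, 8130, BOS, CHI, 37), (CDG, 23, 8130, BOS, CHI, 6), (CDG, 29, 9580, HND, ATL, 14), (CDG, 29, 9580, HND, ATL, 16), (CDG, 29, 9580, HND, ATL, 2), (CDG, 29, 9580, HND, ATL, 37), (CDG, 29, 9580, HND, ATL, 6), (CDG, 29, 9580, HND, CHI, 14), (CDG, 29, 9580, HND, CHI, 16), (CDG, 29, 9580, HND, CHI, 2), (CDG, 29, 9580, HND, CHI, 37), (CDG, 29, 9580, HND, CHI, 6), (CDG, 7, 2940, SEA, ATL, 14), (CDG, 7, 2940, SEA, ATL, 16), (CDG, 7, 2940, SEA, ATL, 2), (CDG, 7, 2940, SEA, ATL, 37), (CDG, 7, 2940, SEA, ATL, 6), (CDG, 7, 2940, SEA, CHI, 14), (CDG, 7, 2940, SEA, CHI, 16), (CDG, 7, 2940, SEA, CHI, 2), (CDG, 7, 2940, SEA, CHI, 37), (CDG, 7, 2940, SEA, CHI, 6)}
π[city, hours, dist, src]: project onto (city, hours, dist, src) → {(ATL, 14, 2940, CDG), (ATL, 14, 5290, CDG), (ATL, 14, 6490, CDG), (ATL, 14, 8130, CDG), (ATL, 14, 9580, CDG), (ATL, 16, 2940, CDG), (ATL, 16, 5290, CDG), (ATL, 16, 6490, CDG), (ATL, 16, 8130, CDG), (ATL, 16, 9580, CDG), (ATL, 2, 2940, CDG), (ATL, 2, 5290, CDG), (ATL, 2, 6490, CDG), (ATL, 2, 8130, CDG), (ATL, 2, 9580, CDG), (ATL, 37, 2940, CDG), (ATL, 37, 5290, CDG), (ATL, 37, 6490, CDG), (ATL, 37, 8130, CDG), (ATL, 37, 9580, CDG), (ATL, 6, 2940, CDG), (ATL, 6, 5290, CDG), (ATL, 6, 6490, CDG), (ATL, 6, 8130, CDG), (ATL, 6, 9580, CDG), (CHI, 14, 2940, CDG), (CHI, 14, 5290, CDG), (CHI, 14, 6490, CDG), (CHI, 14, 8130, CDG), (CHI, 14, 9580, CDG), (CHI, 16, 2940, CDG), (CHI, 16, 5290, CDG), (CHI, 16, 6490, CDG), (CHI, 16, 8130, CDG), (CHI, 16, 9580, CDG), (CHI, 2, 2940, CDG), (CHI, 2, 5290, CDG), (CHI, 2, 6490, CDG), (CHI, 2, 8130, CDG), (CHI, 2, 9580, CDG), (CHI, 37, 2940, CDG), (CHI, 37, 5290, CDG), (CHI, 37, 6490, CDG), (CHI, 37, 8130, CDG), (CHI, 37, 9580, CDG), (CHI, 6, 2940, CDG), (CHI, 6, 5290, CDG), (CHI, 6, 6490, CDG), (CHI, 6, 8130, CDG), (CHI, 6, 9580, CDG)}
σ[city ≠ CHI]: keep tuples satisfying city ≠ CHI → {(ATL, 14, 2940, CDG), (ATL, 14, 5290, CDG), (ATL, 14, 6490, CDG), (ATL, 14, 8130, CDG), (ATL, 14, 9580, CDG), (ATL, 16, 2940, CDG), (ATL, 16, 5290, CDG), (ATL, 16, 6490, CDG), (ATL, 16, 8130, CDG), (ATL, 16, 9580, CDG), (ATL, 2, 2940, CDG), (ATL, 2, 5290, CDG), (ATL, 2, 6490, CDG), (ATL, 2, 8130, CDG), (ATL, 2, 9580, CDG), (ATL, 37, 2940, CDG), (ATL, 37, 5290, CDG), (ATL, 37, 6490, CDG), (ATL, 37, 8130, CDG), (ATL, 37, 9580, CDG), (ATL, 6, 2940, CDG), (ATL, 6, 5290, CDG), (ATL, 6, 6490, CDG), (ATL, 6, 8130, CDG), (ATL, 6, 9580, CDG)}
π[hours, city, src]: project onto (hours, city, src) (20 duplicate(s) eliminated) → {(14, ATL, CDG), (16, ATL, CDG), (2, ATL, CDG), (37, ATL, CDG), (6, ATL, CDG)}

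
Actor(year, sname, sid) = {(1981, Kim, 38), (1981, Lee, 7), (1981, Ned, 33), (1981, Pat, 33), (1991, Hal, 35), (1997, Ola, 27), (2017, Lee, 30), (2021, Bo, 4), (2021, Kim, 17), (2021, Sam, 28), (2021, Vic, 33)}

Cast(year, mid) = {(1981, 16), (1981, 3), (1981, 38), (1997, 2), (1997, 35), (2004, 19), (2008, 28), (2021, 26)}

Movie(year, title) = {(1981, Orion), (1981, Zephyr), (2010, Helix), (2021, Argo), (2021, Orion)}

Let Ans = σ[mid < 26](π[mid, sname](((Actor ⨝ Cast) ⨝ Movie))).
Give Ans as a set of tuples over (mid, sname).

{(16, Kim), (16, Lee), (16, Ned), (16, Pat), (3, Kim), (3, Lee), (3, Ned), (3, Pat)}

Joining Actor and Cast on year yields {(1981, Kim, 38, 16), (1981, Kim, 38, 3), (1981, Kim, 38, 38), (1981, Lee, 7, 16), (1981, Lee, 7, 3), (1981, Lee, 7, 38), (1981, Ned, 33, 16), (1981, Ned, 33, 3), (1981, Ned, 33, 38), (1981, Pat, 33, 16), (1981, Pat, 33, 3), (1981, Pat, 33, 38), (1997, Ola, 27, 2), (1997, Ola, 27, 35), (2021, Bo, 4, 26), (2021, Kim, 17, 26), (2021, Sam, 28, 26), (2021, Vic, 33, 26)}.
Joining (Actor ⨝ Cast) and Movie on year yields {(1981, Kim, 38, 16, Orion), (1981, Kim, 38, 16, Zephyr), (1981, Kim, 38, 3, Orion), (1981, Kim, 38, 3, Zephyr), (1981, Kim, 38, 38, Orion), (1981, Kim, 38, 38, Zephyr), (1981, Lee, 7, 16, Orion), (1981, Lee, 7, 16, Zephyr), (1981, Lee, 7, 3, Orion), (1981, Lee, 7, 3, Zephyr), (1981, Lee, 7, 38, Orion), (1981, Lee, 7, 38, Zephyr), (1981, Ned, 33, 16, Orion), (1981, Ned, 33, 16, Zephyr), (1981, Ned, 33, 3, Orion), (1981, Ned, 33, 3, Zephyr), (1981, Ned, 33, 38, Orion), (1981, Ned, 33, 38, Zephyr), (1981, Pat, 33, 16, Orion), (1981, Pat, 33, 16, Zephyr), (1981, Pat, 33, 3, Orion), (1981, Pat, 33, 3, Zephyr), (1981, Pat, 33, 38, Orion), (1981, Pat, 33, 38, Zephyr), (2021, Bo, 4, 26, Argo), (2021, Bo, 4, 26, Orion), (2021, Kim, 17, 26, Argo), (2021, Kim, 17, 26, Orion), (2021, Sam, 28, 26, Argo), (2021, Sam, 28, 26, Orion), (2021, Vic, 33, 26, Argo), (2021, Vic, 33, 26, Orion)}.
π_{mid, sname} gives {(16, Kim), (16, Lee), (16, Ned), (16, Pat), (26, Bo), (26, Kim), (26, Sam), (26, Vic), (3, Kim), (3, Lee), (3, Ned), (3, Pat), (38, Kim), (38, Lee), (38, Ned), (38, Pat)} (16 duplicate(s) eliminated).
Selection mid < 26: {(16, Kim), (16, Lee), (16, Ned), (16, Pat), (3, Kim), (3, Lee), (3, Ned), (3, Pat)}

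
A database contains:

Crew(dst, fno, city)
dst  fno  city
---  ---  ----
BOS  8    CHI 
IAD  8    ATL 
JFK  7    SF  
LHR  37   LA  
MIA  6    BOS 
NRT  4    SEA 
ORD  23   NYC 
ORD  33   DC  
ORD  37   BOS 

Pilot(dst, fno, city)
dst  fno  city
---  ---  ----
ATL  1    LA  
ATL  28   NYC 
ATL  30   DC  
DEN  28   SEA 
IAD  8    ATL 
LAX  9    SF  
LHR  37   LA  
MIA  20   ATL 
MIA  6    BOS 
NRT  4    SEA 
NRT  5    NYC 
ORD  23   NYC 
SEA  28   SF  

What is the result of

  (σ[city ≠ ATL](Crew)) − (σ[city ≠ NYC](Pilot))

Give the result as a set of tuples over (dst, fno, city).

{(BOS, 8, CHI), (JFK, 7, SF), (ORD, 23, NYC), (ORD, 33, DC), (ORD, 37, BOS)}

Selection city ≠ ATL: {(BOS, 8, CHI), (JFK, 7, SF), (LHR, 37, LA), (MIA, 6, BOS), (NRT, 4, SEA), (ORD, 23, NYC), (ORD, 33, DC), (ORD, 37, BOS)}
Selection city ≠ NYC: {(ATL, 1, LA), (ATL, 30, DC), (DEN, 28, SEA), (IAD, 8, ATL), (LAX, 9, SF), (LHR, 37, LA), (MIA, 20, ATL), (MIA, 6, BOS), (NRT, 4, SEA), (SEA, 28, SF)}
Difference: {(BOS, 8, CHI), (JFK, 7, SF), (LHR, 37, LA), (MIA, 6, BOS), (NRT, 4, SEA), (ORD, 23, NYC), (ORD, 33, DC), (ORD, 37, BOS)} with {(ATL, 1, LA), (ATL, 30, DC), (DEN, 28, SEA), (IAD, 8, ATL), (LAX, 9, SF), (LHR, 37, LA), (MIA, 20, ATL), (MIA, 6, BOS), (NRT, 4, SEA), (SEA, 28, SF)} → {(BOS, 8, CHI), (JFK, 7, SF), (ORD, 23, NYC), (ORD, 33, DC), (ORD, 37, BOS)}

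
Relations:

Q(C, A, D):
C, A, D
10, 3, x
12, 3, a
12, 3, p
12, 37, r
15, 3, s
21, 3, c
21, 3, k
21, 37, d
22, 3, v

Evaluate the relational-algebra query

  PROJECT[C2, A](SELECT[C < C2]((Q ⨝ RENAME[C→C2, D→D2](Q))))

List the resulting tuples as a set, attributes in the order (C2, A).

{(12, 3), (15, 3), (21, 3), (21, 37), (22, 3)}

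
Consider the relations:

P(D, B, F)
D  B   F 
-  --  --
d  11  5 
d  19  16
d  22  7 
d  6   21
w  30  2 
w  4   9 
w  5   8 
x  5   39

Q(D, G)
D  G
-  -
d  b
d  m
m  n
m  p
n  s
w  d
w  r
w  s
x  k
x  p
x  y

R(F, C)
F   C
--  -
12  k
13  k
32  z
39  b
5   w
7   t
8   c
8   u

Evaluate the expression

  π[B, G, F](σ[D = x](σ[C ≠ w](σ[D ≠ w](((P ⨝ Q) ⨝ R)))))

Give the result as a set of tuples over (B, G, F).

{(5, k, 39), (5, p, 39), (5, y, 39)}

Joining P and Q on D yields {(d, 11, 5, b), (d, 11, 5, m), (d, 19, 16, b), (d, 19, 16, m), (d, 22, 7, b), (d, 22, 7, m), (d, 6, 21, b), (d, 6, 21, m), (w, 30, 2, d), (w, 30, 2, r), (w, 30, 2, s), (w, 4, 9, d), (w, 4, 9, r), (w, 4, 9, s), (w, 5, 8, d), (w, 5, 8, r), (w, 5, 8, s), (x, 5, 39, k), (x, 5, 39, p), (x, 5, 39, y)}.
Joining (P ⨝ Q) and R on F yields {(d, 11, 5, b, w), (d, 11, 5, m, w), (d, 22, 7, b, t), (d, 22, 7, m, t), (w, 5, 8, d, c), (w, 5, 8, d, u), (w, 5, 8, r, c), (w, 5, 8, r, u), (w, 5, 8, s, c), (w, 5, 8, s, u), (x, 5, 39, k, b), (x, 5, 39, p, b), (x, 5, 39, y, b)}.
σ[D ≠ w]: keep tuples satisfying D ≠ w → {(d, 11, 5, b, w), (d, 11, 5, m, w), (d, 22, 7, b, t), (d, 22, 7, m, t), (x, 5, 39, k, b), (x, 5, 39, p, b), (x, 5, 39, y, b)}
σ[C ≠ w]: keep tuples satisfying C ≠ w → {(d, 22, 7, b, t), (d, 22, 7, m, t), (x, 5, 39, k, b), (x, 5, 39, p, b), (x, 5, 39, y, b)}
σ[D = x]: keep tuples satisfying D = x → {(x, 5, 39, k, b), (x, 5, 39, p, b), (x, 5, 39, y, b)}
π_{B, G, F} gives {(5, k, 39), (5, p, 39), (5, y, 39)}.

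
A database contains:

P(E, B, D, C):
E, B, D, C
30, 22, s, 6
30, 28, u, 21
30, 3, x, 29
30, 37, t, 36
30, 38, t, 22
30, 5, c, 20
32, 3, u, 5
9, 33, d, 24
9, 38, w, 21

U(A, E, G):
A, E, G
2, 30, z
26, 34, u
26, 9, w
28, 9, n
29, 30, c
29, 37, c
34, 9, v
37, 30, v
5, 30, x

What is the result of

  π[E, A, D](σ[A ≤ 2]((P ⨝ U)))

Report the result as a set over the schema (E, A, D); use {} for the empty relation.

Joining P and U on E yields {(30, 22, s, 6, 2, z), (30, 22, s, 6, 29, c), (30, 22, s, 6, 37, v), (30, 22, s, 6, 5, x), (30, 28, u, 21, 2, z), (30, 28, u, 21, 29, c), (30, 28, u, 21, 37, v), (30, 28, u, 21, 5, x), (30, 3, x, 29, 2, z), (30, 3, x, 29, 29, c), (30, 3, x, 29, 37, v), (30, 3, x, 29, 5, x), (30, 37, t, 36, 2, z), (30, 37, t, 36, 29, c), (30, 37, t, 36, 37, v), (30, 37, t, 36, 5, x), (30, 38, t, 22, 2, z), (30, 38, t, 22, 29, c), (30, 38, t, 22, 37, v), (30, 38, t, 22, 5, x), (30, 5, c, 20, 2, z), (30, 5, c, 20, 29, c), (30, 5, c, 20, 37, v), (30, 5, c, 20, 5, x), (9, 33, d, 24, 26, w), (9, 33, d, 24, 28, n), (9, 33, d, 24, 34, v), (9, 38, w, 21, 26, w), (9, 38, w, 21, 28, n), (9, 38, w, 21, 34, v)}.
Selection A ≤ 2: {(30, 22, s, 6, 2, z), (30, 28, u, 21, 2, z), (30, 3, x, 29, 2, z), (30, 37, t, 36, 2, z), (30, 38, t, 22, 2, z), (30, 5, c, 20, 2, z)}
π_{E, A, D} gives {(30, 2, c), (30, 2, s), (30, 2, t), (30, 2, u), (30, 2, x)} (1 duplicate(s) eliminated).

{(30, 2, c), (30, 2, s), (30, 2, t), (30, 2, u), (30, 2, x)}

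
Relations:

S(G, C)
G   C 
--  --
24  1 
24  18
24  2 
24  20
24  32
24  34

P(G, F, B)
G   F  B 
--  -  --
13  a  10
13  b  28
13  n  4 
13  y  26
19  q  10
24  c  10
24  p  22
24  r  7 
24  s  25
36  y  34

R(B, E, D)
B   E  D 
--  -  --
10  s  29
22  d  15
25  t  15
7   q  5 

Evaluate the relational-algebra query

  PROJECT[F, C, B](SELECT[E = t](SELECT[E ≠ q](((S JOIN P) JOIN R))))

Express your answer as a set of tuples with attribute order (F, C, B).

S ⋈ P (natural join on G): {(24, 1, c, 10), (24, 1, p, 22), (24, 1, r, 7), (24, 1, s, 25), (24, 18, c, 10), (24, 18, p, 22), (24, 18, r, 7), (24, 18, s, 25), (24, 2, c, 10), (24, 2, p, 22), (24, 2, r, 7), (24, 2, s, 25), (24, 20, c, 10), (24, 20, p, 22), (24, 20, r, 7), (24, 20, s, 25), (24, 32, c, 10), (24, 32, p, 22), (24, 32, r, 7), (24, 32, s, 25), (24, 34, c, 10), (24, 34, p, 22), (24, 34, r, 7), (24, 34, s, 25)}
(S JOIN P) ⋈ R (natural join on B): {(24, 1, c, 10, s, 29), (24, 1, p, 22, d, 15), (24, 1, r, 7, q, 5), (24, 1, s, 25, t, 15), (24, 18, c, 10, s, 29), (24, 18, p, 22, d, 15), (24, 18, r, 7, q, 5), (24, 18, s, 25, t, 15), (24, 2, c, 10, s, 29), (24, 2, p, 22, d, 15), (24, 2, r, 7, q, 5), (24, 2, s, 25, t, 15), (24, 20, c, 10, s, 29), (24, 20, p, 22, d, 15), (24, 20, r, 7, q, 5), (24, 20, s, 25, t, 15), (24, 32, c, 10, s, 29), (24, 32, p, 22, d, 15), (24, 32, r, 7, q, 5), (24, 32, s, 25, t, 15), (24, 34, c, 10, s, 29), (24, 34, p, 22, d, 15), (24, 34, r, 7, q, 5), (24, 34, s, 25, t, 15)}
Apply σ_{E ≠ q}; surviving tuples: {(24, 1, c, 10, s, 29), (24, 1, p, 22, d, 15), (24, 1, s, 25, t, 15), (24, 18, c, 10, s, 29), (24, 18, p, 22, d, 15), (24, 18, s, 25, t, 15), (24, 2, c, 10, s, 29), (24, 2, p, 22, d, 15), (24, 2, s, 25, t, 15), (24, 20, c, 10, s, 29), (24, 20, p, 22, d, 15), (24, 20, s, 25, t, 15), (24, 32, c, 10, s, 29), (24, 32, p, 22, d, 15), (24, 32, s, 25, t, 15), (24, 34, c, 10, s, 29), (24, 34, p, 22, d, 15), (24, 34, s, 25, t, 15)}
Apply σ_{E = t}; surviving tuples: {(24, 1, s, 25, t, 15), (24, 18, s, 25, t, 15), (24, 2, s, 25, t, 15), (24, 20, s, 25, t, 15), (24, 32, s, 25, t, 15), (24, 34, s, 25, t, 15)}
π_{F, C, B} gives {(s, 1, 25), (s, 18, 25), (s, 2, 25), (s, 20, 25), (s, 32, 25), (s, 34, 25)}.

{(s, 1, 25), (s, 18, 25), (s, 2, 25), (s, 20, 25), (s, 32, 25), (s, 34, 25)}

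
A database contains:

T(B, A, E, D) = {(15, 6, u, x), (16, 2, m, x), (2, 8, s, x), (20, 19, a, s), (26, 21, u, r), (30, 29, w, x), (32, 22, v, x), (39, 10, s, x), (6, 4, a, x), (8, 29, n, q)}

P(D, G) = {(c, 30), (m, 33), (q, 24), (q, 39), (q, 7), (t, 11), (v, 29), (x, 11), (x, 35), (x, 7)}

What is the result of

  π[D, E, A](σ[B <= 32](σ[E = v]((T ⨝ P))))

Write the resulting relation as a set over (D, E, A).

{(x, v, 22)}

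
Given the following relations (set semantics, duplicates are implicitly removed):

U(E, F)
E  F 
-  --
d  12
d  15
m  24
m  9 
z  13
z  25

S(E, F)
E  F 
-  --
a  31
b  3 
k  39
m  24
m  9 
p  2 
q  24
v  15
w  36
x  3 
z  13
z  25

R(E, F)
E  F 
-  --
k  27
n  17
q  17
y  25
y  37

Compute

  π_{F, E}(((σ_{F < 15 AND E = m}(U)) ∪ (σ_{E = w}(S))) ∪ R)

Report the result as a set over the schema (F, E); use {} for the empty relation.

{(17, n), (17, q), (25, y), (27, k), (36, w), (37, y), (9, m)}

σ[F < 15 AND E = m]: keep tuples satisfying F < 15 AND E = m → {(m, 9)}
σ[E = w]: keep tuples satisfying E = w → {(w, 36)}
Set union of the two operands is {(m, 9), (w, 36)}.
Set union of the two operands is {(k, 27), (m, 9), (n, 17), (q, 17), (w, 36), (y, 25), (y, 37)}.
π[F, E]: project onto (F, E) → {(17, n), (17, q), (25, y), (27, k), (36, w), (37, y), (9, m)}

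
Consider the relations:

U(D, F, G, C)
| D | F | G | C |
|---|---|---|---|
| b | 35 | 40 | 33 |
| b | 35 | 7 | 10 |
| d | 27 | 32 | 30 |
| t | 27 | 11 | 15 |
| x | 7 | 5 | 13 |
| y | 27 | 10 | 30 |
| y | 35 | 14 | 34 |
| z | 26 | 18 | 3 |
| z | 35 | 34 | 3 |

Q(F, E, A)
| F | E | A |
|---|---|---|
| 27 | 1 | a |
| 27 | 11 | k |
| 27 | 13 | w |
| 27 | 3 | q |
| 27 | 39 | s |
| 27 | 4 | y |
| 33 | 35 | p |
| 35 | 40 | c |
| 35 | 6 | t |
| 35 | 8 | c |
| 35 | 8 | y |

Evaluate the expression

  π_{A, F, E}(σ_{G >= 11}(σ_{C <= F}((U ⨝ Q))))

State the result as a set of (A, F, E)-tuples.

{(a, 27, 1), (c, 35, 40), (c, 35, 8), (k, 27, 11), (q, 27, 3), (s, 27, 39), (t, 35, 6), (w, 27, 13), (y, 27, 4), (y, 35, 8)}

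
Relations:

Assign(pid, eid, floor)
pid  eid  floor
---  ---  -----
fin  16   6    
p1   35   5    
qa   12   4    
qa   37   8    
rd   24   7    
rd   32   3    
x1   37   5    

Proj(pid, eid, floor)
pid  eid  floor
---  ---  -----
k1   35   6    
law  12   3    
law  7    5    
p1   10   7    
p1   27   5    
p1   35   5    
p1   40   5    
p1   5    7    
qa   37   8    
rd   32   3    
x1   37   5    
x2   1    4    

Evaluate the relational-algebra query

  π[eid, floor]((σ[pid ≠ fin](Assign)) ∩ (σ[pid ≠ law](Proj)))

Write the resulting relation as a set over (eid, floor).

{(32, 3), (35, 5), (37, 5), (37, 8)}

Selection pid ≠ fin: {(p1, 35, 5), (qa, 12, 4), (qa, 37, 8), (rd, 24, 7), (rd, 32, 3), (x1, 37, 5)}
Selection pid ≠ law: {(k1, 35, 6), (p1, 10, 7), (p1, 27, 5), (p1, 35, 5), (p1, 40, 5), (p1, 5, 7), (qa, 37, 8), (rd, 32, 3), (x1, 37, 5), (x2, 1, 4)}
Set intersection of the two operands is {(p1, 35, 5), (qa, 37, 8), (rd, 32, 3), (x1, 37, 5)}.
Keep only column(s) eid, floor: {(32, 3), (35, 5), (37, 5), (37, 8)}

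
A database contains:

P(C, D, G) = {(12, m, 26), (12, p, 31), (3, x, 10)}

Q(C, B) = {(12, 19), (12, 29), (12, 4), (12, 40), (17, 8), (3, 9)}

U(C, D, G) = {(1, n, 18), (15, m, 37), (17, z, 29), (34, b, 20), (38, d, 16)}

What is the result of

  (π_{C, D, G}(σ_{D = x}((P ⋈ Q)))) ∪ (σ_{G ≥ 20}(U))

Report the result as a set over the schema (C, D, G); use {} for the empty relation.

Joining P and Q on C yields {(12, m, 26, 19), (12, m, 26, 29), (12, m, 26, 4), (12, m, 26, 40), (12, p, 31, 19), (12, p, 31, 29), (12, p, 31, 4), (12, p, 31, 40), (3, x, 10, 9)}.
Selection D = x: {(3, x, 10, 9)}
Projecting to C, D, G: {(3, x, 10)}
Selection G ≥ 20: {(15, m, 37), (17, z, 29), (34, b, 20)}
Set union of the two operands is {(15, m, 37), (17, z, 29), (3, x, 10), (34, b, 20)}.

{(15, m, 37), (17, z, 29), (3, x, 10), (34, b, 20)}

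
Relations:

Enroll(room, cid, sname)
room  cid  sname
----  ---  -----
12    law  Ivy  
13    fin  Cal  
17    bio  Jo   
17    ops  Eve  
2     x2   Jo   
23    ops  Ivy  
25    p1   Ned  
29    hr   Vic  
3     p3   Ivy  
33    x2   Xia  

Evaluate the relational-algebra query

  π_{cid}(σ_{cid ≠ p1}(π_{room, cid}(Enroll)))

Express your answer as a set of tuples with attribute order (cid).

π_{room, cid} gives {(12, law), (13, fin), (17, bio), (17, ops), (2, x2), (23, ops), (25, p1), (29, hr), (3, p3), (33, x2)}.
Apply σ_{cid ≠ p1}; surviving tuples: {(12, law), (13, fin), (17, bio), (17, ops), (2, x2), (23, ops), (29, hr), (3, p3), (33, x2)}
π_{cid} gives {bio, fin, hr, law, ops, p3, x2} (2 duplicate(s) eliminated).

{bio, fin, hr, law, ops, p3, x2}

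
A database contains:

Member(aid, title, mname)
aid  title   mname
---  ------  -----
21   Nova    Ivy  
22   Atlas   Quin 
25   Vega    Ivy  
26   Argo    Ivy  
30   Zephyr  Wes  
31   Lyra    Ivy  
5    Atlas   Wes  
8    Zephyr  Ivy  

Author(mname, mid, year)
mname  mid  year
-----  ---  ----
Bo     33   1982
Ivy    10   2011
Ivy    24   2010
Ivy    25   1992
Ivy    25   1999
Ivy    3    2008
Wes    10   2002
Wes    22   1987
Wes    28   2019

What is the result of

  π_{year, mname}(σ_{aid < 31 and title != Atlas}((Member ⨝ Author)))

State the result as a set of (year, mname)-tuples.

{(1987, Wes), (1992, Ivy), (1999, Ivy), (2002, Wes), (2008, Ivy), (2010, Ivy), (2011, Ivy), (2019, Wes)}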